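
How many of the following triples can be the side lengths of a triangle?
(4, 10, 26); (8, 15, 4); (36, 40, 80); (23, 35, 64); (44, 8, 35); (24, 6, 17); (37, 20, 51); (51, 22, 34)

(4,10,26): 4+10 ≤ 26 → not valid
(4,8,15): 4+8 ≤ 15 → not valid
(36,40,80): 36+40 ≤ 80 → not valid
(23,35,64): 23+35 ≤ 64 → not valid
(8,35,44): 8+35 ≤ 44 → not valid
(6,17,24): 6+17 ≤ 24 → not valid
(20,37,51): 20+37 > 51 → valid
(22,34,51): 22+34 > 51 → valid
2 of the 8 triples form a triangle.

2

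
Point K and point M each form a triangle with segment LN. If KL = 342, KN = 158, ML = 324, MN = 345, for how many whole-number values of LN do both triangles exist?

From triangle KLN: 184 < LN < 500.
From triangle MLN: 21 < LN < 669.
Intersection: 184 < LN < 500, so integers 185 through 499: 315 values.

315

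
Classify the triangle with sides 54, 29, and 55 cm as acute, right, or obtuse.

acute

Compare the square of the longest side to the sum of squares of the other two: 29² + 54² = 3757 > 3025 = 55².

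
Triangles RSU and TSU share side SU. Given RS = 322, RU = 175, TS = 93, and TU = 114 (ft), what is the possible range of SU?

From triangle RSU: |322 − 175| < SU < 322 + 175, i.e. 147 < SU < 497.
From triangle TSU: 21 < SU < 207.
Both must hold, so SU lies in the intersection.

147 < SU < 207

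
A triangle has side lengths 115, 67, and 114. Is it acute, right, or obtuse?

Compare the square of the longest side to the sum of squares of the other two: 67² + 114² = 17485 > 13225 = 115².

acute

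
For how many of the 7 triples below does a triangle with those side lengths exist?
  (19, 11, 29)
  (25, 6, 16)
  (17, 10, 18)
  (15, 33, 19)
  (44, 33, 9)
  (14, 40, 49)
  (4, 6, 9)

(11,19,29): 11+19 > 29 → valid
(6,16,25): 6+16 ≤ 25 → not valid
(10,17,18): 10+17 > 18 → valid
(15,19,33): 15+19 > 33 → valid
(9,33,44): 9+33 ≤ 44 → not valid
(14,40,49): 14+40 > 49 → valid
(4,6,9): 4+6 > 9 → valid
5 of the 7 triples form a triangle.

5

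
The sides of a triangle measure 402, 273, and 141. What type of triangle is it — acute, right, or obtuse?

obtuse

Compare the square of the longest side to the sum of squares of the other two: 141² + 273² = 94410 < 161604 = 402².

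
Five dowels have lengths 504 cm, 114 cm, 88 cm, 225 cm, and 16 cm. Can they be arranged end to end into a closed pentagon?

No

For a pentagon, each side must be shorter than the sum of the others.
Here the longest side is 504, but the remaining 4 sides sum to only 443.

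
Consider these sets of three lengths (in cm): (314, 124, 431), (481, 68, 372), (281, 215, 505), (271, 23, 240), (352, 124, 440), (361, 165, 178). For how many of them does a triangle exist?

(124,314,431): 124+314 > 431 → valid
(68,372,481): 68+372 ≤ 481 → not valid
(215,281,505): 215+281 ≤ 505 → not valid
(23,240,271): 23+240 ≤ 271 → not valid
(124,352,440): 124+352 > 440 → valid
(165,178,361): 165+178 ≤ 361 → not valid
2 of the 6 triples form a triangle.

2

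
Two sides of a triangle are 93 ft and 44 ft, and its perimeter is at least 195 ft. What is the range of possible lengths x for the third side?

58 ≤ x < 137 ft

Triangle inequality alone gives 49 < x < 137.
The perimeter condition gives x ≥ 195 − 93 − 44 = 58.
Intersecting the two: 58 ≤ x < 137.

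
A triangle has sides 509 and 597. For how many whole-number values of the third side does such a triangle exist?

1017

The third side lies in the open interval (88, 1106).
Integers from 89 to 1105 inclusive: 1105 − 89 + 1 = 1017.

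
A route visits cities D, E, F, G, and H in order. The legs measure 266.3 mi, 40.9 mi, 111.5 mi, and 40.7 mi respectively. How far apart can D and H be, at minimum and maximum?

73.2 ≤ DH ≤ 459.4 mi

The maximum is all hops collinear in one direction: 266.3 + 40.9 + 111.5 + 40.7 = 459.4.
The longest hop is 266.3; the others sum to 193.1. Folding the others back against it leaves at least 266.3 − 193.1 = 73.2.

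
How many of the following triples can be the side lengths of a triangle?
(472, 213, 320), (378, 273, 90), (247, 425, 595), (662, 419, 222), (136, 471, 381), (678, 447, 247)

(213,320,472): 213+320 > 472 → valid
(90,273,378): 90+273 ≤ 378 → not valid
(247,425,595): 247+425 > 595 → valid
(222,419,662): 222+419 ≤ 662 → not valid
(136,381,471): 136+381 > 471 → valid
(247,447,678): 247+447 > 678 → valid
4 of the 6 triples form a triangle.

4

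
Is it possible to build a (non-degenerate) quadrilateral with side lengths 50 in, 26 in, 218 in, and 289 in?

A quadrilateral exists iff every side is shorter than the sum of the others — equivalently, the longest side is less than the sum of the rest.
Longest side 289 < 294 (sum of the remaining 3), so yes.

Yes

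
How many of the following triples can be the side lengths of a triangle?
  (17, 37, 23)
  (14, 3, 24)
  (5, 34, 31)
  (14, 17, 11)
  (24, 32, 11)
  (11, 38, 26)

4

(17,23,37): 17+23 > 37 → valid
(3,14,24): 3+14 ≤ 24 → not valid
(5,31,34): 5+31 > 34 → valid
(11,14,17): 11+14 > 17 → valid
(11,24,32): 11+24 > 32 → valid
(11,26,38): 11+26 ≤ 38 → not valid
4 of the 6 triples form a triangle.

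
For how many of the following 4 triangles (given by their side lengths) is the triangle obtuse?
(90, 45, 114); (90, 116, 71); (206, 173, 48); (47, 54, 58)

(90,45,114): 45²+90² = 10125 < 12996 = 114² → obtuse
(90,116,71): 71²+90² = 13141 < 13456 = 116² → obtuse
(206,173,48): 48²+173² = 32233 < 42436 = 206² → obtuse
(47,54,58): 47²+54² = 5125 > 3364 = 58² → acute
3 of the 4 are obtuse.

3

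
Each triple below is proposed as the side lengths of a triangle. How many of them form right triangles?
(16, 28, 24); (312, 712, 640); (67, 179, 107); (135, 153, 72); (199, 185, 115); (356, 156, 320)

(16,28,24): 16²+24² = 832 > 784 = 28² → acute
(312,712,640): 312²+640² = 506944 = 712² → right
(67,179,107): 67+107 ≤ 179, not a triangle
(135,153,72): 72²+135² = 23409 = 153² → right
(199,185,115): 115²+185² = 47450 > 39601 = 199² → acute
(356,156,320): 156²+320² = 126736 = 356² → right
3 of the 6 are right.

3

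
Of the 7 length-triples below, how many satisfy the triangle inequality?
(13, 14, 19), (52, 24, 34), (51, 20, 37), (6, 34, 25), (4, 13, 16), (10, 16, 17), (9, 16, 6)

(13,14,19): 13+14 > 19 → valid
(24,34,52): 24+34 > 52 → valid
(20,37,51): 20+37 > 51 → valid
(6,25,34): 6+25 ≤ 34 → not valid
(4,13,16): 4+13 > 16 → valid
(10,16,17): 10+16 > 17 → valid
(6,9,16): 6+9 ≤ 16 → not valid
5 of the 7 triples form a triangle.

5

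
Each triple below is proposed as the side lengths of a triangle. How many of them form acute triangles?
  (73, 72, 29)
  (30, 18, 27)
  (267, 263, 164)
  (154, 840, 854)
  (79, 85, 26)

(73,72,29): 29²+72² = 6025 > 5329 = 73² → acute
(30,18,27): 18²+27² = 1053 > 900 = 30² → acute
(267,263,164): 164²+263² = 96065 > 71289 = 267² → acute
(154,840,854): 154²+840² = 729316 = 854² → right
(79,85,26): 26²+79² = 6917 < 7225 = 85² → obtuse
3 of the 5 are acute.

3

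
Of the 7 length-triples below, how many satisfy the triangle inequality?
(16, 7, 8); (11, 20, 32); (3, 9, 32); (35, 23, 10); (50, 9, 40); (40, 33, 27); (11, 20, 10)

(7,8,16): 7+8 ≤ 16 → not valid
(11,20,32): 11+20 ≤ 32 → not valid
(3,9,32): 3+9 ≤ 32 → not valid
(10,23,35): 10+23 ≤ 35 → not valid
(9,40,50): 9+40 ≤ 50 → not valid
(27,33,40): 27+33 > 40 → valid
(10,11,20): 10+11 > 20 → valid
2 of the 7 triples form a triangle.

2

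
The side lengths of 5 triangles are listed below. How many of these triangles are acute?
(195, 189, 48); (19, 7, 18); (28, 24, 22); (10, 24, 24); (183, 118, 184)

(195,189,48): 48²+189² = 38025 = 195² → right
(19,7,18): 7²+18² = 373 > 361 = 19² → acute
(28,24,22): 22²+24² = 1060 > 784 = 28² → acute
(10,24,24): 10²+24² = 676 > 576 = 24² → acute
(183,118,184): 118²+183² = 47413 > 33856 = 184² → acute
4 of the 5 are acute.

4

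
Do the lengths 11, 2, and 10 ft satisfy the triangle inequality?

The longest side is 11, and the other two sum to 12.
Since 12 > 11, the triangle inequality holds.

Yes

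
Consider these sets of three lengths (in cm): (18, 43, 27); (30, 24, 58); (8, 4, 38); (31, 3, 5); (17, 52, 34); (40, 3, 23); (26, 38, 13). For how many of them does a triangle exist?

(18,27,43): 18+27 > 43 → valid
(24,30,58): 24+30 ≤ 58 → not valid
(4,8,38): 4+8 ≤ 38 → not valid
(3,5,31): 3+5 ≤ 31 → not valid
(17,34,52): 17+34 ≤ 52 → not valid
(3,23,40): 3+23 ≤ 40 → not valid
(13,26,38): 13+26 > 38 → valid
2 of the 7 triples form a triangle.

2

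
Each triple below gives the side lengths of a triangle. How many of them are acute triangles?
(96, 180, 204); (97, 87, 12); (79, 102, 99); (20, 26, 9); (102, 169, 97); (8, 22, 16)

1

(96,180,204): 96²+180² = 41616 = 204² → right
(97,87,12): 12²+87² = 7713 < 9409 = 97² → obtuse
(79,102,99): 79²+99² = 16042 > 10404 = 102² → acute
(20,26,9): 9²+20² = 481 < 676 = 26² → obtuse
(102,169,97): 97²+102² = 19813 < 28561 = 169² → obtuse
(8,22,16): 8²+16² = 320 < 484 = 22² → obtuse
1 of the 6 is acute.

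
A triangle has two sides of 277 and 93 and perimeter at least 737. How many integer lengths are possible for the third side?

3

Triangle inequality: 184 < x < 370. Perimeter ≥ 737 gives x ≥ 737 − 277 − 93 = 367.
So 367 ≤ x < 370; integers 367 through 369: 3 values.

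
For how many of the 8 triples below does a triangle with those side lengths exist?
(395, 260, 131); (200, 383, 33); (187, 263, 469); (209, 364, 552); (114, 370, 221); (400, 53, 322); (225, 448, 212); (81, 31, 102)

2

(131,260,395): 131+260 ≤ 395 → not valid
(33,200,383): 33+200 ≤ 383 → not valid
(187,263,469): 187+263 ≤ 469 → not valid
(209,364,552): 209+364 > 552 → valid
(114,221,370): 114+221 ≤ 370 → not valid
(53,322,400): 53+322 ≤ 400 → not valid
(212,225,448): 212+225 ≤ 448 → not valid
(31,81,102): 31+81 > 102 → valid
2 of the 8 triples form a triangle.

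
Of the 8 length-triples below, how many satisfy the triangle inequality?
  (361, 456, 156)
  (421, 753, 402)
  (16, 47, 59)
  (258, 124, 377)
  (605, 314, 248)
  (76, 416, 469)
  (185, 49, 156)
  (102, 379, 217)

6

(156,361,456): 156+361 > 456 → valid
(402,421,753): 402+421 > 753 → valid
(16,47,59): 16+47 > 59 → valid
(124,258,377): 124+258 > 377 → valid
(248,314,605): 248+314 ≤ 605 → not valid
(76,416,469): 76+416 > 469 → valid
(49,156,185): 49+156 > 185 → valid
(102,217,379): 102+217 ≤ 379 → not valid
6 of the 8 triples form a triangle.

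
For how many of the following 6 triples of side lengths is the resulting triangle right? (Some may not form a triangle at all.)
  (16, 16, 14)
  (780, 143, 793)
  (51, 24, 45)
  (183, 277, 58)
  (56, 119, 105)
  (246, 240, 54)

4

(16,16,14): 14²+16² = 452 > 256 = 16² → acute
(780,143,793): 143²+780² = 628849 = 793² → right
(51,24,45): 24²+45² = 2601 = 51² → right
(183,277,58): 58+183 ≤ 277, not a triangle
(56,119,105): 56²+105² = 14161 = 119² → right
(246,240,54): 54²+240² = 60516 = 246² → right
4 of the 6 are right.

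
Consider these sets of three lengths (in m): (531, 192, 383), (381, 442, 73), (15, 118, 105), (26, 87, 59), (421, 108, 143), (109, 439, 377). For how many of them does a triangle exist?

(192,383,531): 192+383 > 531 → valid
(73,381,442): 73+381 > 442 → valid
(15,105,118): 15+105 > 118 → valid
(26,59,87): 26+59 ≤ 87 → not valid
(108,143,421): 108+143 ≤ 421 → not valid
(109,377,439): 109+377 > 439 → valid
4 of the 6 triples form a triangle.

4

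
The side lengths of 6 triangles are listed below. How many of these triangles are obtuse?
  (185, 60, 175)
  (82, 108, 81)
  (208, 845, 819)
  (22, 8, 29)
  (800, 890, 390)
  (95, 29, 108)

2

(185,60,175): 60²+175² = 34225 = 185² → right
(82,108,81): 81²+82² = 13285 > 11664 = 108² → acute
(208,845,819): 208²+819² = 714025 = 845² → right
(22,8,29): 8²+22² = 548 < 841 = 29² → obtuse
(800,890,390): 390²+800² = 792100 = 890² → right
(95,29,108): 29²+95² = 9866 < 11664 = 108² → obtuse
2 of the 6 are obtuse.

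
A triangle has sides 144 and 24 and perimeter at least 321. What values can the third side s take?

Triangle inequality alone gives 120 < s < 168.
The perimeter condition gives s ≥ 321 − 144 − 24 = 153.
Intersecting the two: 153 ≤ s < 168.

153 ≤ s < 168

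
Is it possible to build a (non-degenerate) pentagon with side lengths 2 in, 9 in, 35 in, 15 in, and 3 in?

No

For a pentagon, each side must be shorter than the sum of the others.
Here the longest side is 35, but the remaining 4 sides sum to only 29.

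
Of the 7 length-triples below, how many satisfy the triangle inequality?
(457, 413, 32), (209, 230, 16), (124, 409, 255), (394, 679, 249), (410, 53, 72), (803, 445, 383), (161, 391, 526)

2

(32,413,457): 32+413 ≤ 457 → not valid
(16,209,230): 16+209 ≤ 230 → not valid
(124,255,409): 124+255 ≤ 409 → not valid
(249,394,679): 249+394 ≤ 679 → not valid
(53,72,410): 53+72 ≤ 410 → not valid
(383,445,803): 383+445 > 803 → valid
(161,391,526): 161+391 > 526 → valid
2 of the 7 triples form a triangle.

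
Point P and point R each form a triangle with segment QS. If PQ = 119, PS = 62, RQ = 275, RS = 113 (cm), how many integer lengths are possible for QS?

From triangle PQS: 57 < QS < 181.
From triangle RQS: 162 < QS < 388.
Intersection: 162 < QS < 181, so integers 163 through 180: 18 values.

18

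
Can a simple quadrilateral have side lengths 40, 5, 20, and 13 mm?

No

For a quadrilateral, each side must be shorter than the sum of the others.
Here the longest side is 40, but the remaining 3 sides sum to only 38.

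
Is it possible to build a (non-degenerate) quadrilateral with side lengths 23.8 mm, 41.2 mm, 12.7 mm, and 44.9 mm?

Yes

A quadrilateral exists iff every side is shorter than the sum of the others — equivalently, the longest side is less than the sum of the rest.
Longest side 44.9 < 77.7 (sum of the remaining 3), so yes.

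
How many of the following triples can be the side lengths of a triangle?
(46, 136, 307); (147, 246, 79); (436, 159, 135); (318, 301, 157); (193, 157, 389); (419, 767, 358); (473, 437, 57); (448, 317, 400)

(46,136,307): 46+136 ≤ 307 → not valid
(79,147,246): 79+147 ≤ 246 → not valid
(135,159,436): 135+159 ≤ 436 → not valid
(157,301,318): 157+301 > 318 → valid
(157,193,389): 157+193 ≤ 389 → not valid
(358,419,767): 358+419 > 767 → valid
(57,437,473): 57+437 > 473 → valid
(317,400,448): 317+400 > 448 → valid
4 of the 8 triples form a triangle.

4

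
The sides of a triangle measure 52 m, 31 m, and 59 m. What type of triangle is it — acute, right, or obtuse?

Compare the square of the longest side to the sum of squares of the other two: 31² + 52² = 3665 > 3481 = 59².

acute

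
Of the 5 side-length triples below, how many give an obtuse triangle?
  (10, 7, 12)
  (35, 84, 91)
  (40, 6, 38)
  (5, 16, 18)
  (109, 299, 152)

2

(10,7,12): 7²+10² = 149 > 144 = 12² → acute
(35,84,91): 35²+84² = 8281 = 91² → right
(40,6,38): 6²+38² = 1480 < 1600 = 40² → obtuse
(5,16,18): 5²+16² = 281 < 324 = 18² → obtuse
(109,299,152): 109+152 ≤ 299, not a triangle
2 of the 5 are obtuse.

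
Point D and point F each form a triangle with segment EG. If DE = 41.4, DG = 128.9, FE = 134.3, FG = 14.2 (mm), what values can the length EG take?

From triangle DEG: |41.4 − 128.9| < EG < 41.4 + 128.9, i.e. 87.5 < EG < 170.3.
From triangle FEG: 120.1 < EG < 148.5.
Both must hold, so EG lies in the intersection.

120.1 < EG < 148.5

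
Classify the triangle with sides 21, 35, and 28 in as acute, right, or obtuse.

Compare the square of the longest side to the sum of squares of the other two: 21² + 28² = 1225 = 35².

right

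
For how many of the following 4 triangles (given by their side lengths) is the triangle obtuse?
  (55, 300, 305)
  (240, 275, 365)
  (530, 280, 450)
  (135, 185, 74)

(55,300,305): 55²+300² = 93025 = 305² → right
(240,275,365): 240²+275² = 133225 = 365² → right
(530,280,450): 280²+450² = 280900 = 530² → right
(135,185,74): 74²+135² = 23701 < 34225 = 185² → obtuse
1 of the 4 is obtuse.

1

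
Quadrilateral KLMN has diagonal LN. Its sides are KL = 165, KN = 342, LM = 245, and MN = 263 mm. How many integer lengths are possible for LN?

From triangle KLN: 177 < LN < 507.
From triangle MLN: 18 < LN < 508.
Intersection: 177 < LN < 507, so integers 178 through 506: 329 values.

329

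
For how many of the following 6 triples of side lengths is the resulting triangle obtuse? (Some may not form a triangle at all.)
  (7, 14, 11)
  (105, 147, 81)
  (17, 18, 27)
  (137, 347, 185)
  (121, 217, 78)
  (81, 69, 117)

4

(7,14,11): 7²+11² = 170 < 196 = 14² → obtuse
(105,147,81): 81²+105² = 17586 < 21609 = 147² → obtuse
(17,18,27): 17²+18² = 613 < 729 = 27² → obtuse
(137,347,185): 137+185 ≤ 347, not a triangle
(121,217,78): 78+121 ≤ 217, not a triangle
(81,69,117): 69²+81² = 11322 < 13689 = 117² → obtuse
4 of the 6 are obtuse.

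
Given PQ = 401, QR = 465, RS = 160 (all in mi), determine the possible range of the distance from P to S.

0 ≤ PS ≤ 1026 mi

The maximum is all hops collinear in one direction: 401 + 465 + 160 = 1026.
The longest hop is 465; the others sum to 561. Since 465 ≤ 561, the path can fold back on itself completely, so the minimum distance is 0.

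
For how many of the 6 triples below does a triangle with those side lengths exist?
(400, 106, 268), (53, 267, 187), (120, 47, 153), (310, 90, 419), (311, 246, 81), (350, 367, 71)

3

(106,268,400): 106+268 ≤ 400 → not valid
(53,187,267): 53+187 ≤ 267 → not valid
(47,120,153): 47+120 > 153 → valid
(90,310,419): 90+310 ≤ 419 → not valid
(81,246,311): 81+246 > 311 → valid
(71,350,367): 71+350 > 367 → valid
3 of the 6 triples form a triangle.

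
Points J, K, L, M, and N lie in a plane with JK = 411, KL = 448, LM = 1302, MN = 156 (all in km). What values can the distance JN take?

287 ≤ JN ≤ 2317 km

The maximum is all hops collinear in one direction: 411 + 448 + 1302 + 156 = 2317.
The longest hop is 1302; the others sum to 1015. Folding the others back against it leaves at least 1302 − 1015 = 287.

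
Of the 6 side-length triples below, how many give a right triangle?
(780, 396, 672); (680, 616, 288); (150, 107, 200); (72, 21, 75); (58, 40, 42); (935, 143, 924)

(780,396,672): 396²+672² = 608400 = 780² → right
(680,616,288): 288²+616² = 462400 = 680² → right
(150,107,200): 107²+150² = 33949 < 40000 = 200² → obtuse
(72,21,75): 21²+72² = 5625 = 75² → right
(58,40,42): 40²+42² = 3364 = 58² → right
(935,143,924): 143²+924² = 874225 = 935² → right
5 of the 6 are right.

5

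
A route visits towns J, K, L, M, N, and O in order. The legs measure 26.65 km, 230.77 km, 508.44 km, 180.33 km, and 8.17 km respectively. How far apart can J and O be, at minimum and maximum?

62.52 ≤ JO ≤ 954.36 km

The maximum is all hops collinear in one direction: 26.65 + 230.77 + 508.44 + 180.33 + 8.17 = 954.36.
The longest hop is 508.44; the others sum to 445.92. Folding the others back against it leaves at least 508.44 − 445.92 = 62.52.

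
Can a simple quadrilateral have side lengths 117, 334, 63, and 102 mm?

For a quadrilateral, each side must be shorter than the sum of the others.
Here the longest side is 334, but the remaining 3 sides sum to only 282.

No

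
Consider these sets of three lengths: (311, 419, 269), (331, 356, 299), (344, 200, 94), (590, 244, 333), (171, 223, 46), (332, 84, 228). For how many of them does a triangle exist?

(269,311,419): 269+311 > 419 → valid
(299,331,356): 299+331 > 356 → valid
(94,200,344): 94+200 ≤ 344 → not valid
(244,333,590): 244+333 ≤ 590 → not valid
(46,171,223): 46+171 ≤ 223 → not valid
(84,228,332): 84+228 ≤ 332 → not valid
2 of the 6 triples form a triangle.

2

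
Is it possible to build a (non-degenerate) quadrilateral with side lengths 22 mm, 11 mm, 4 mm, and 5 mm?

For a quadrilateral, each side must be shorter than the sum of the others.
Here the longest side is 22, but the remaining 3 sides sum to only 20.

No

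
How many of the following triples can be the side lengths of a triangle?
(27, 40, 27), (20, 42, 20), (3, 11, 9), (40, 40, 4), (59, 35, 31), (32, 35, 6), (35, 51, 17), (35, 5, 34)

(27,27,40): 27+27 > 40 → valid
(20,20,42): 20+20 ≤ 42 → not valid
(3,9,11): 3+9 > 11 → valid
(4,40,40): 4+40 > 40 → valid
(31,35,59): 31+35 > 59 → valid
(6,32,35): 6+32 > 35 → valid
(17,35,51): 17+35 > 51 → valid
(5,34,35): 5+34 > 35 → valid
7 of the 8 triples form a triangle.

7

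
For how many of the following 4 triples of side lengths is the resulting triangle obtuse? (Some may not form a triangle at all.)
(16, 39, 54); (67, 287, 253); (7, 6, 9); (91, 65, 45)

(16,39,54): 16²+39² = 1777 < 2916 = 54² → obtuse
(67,287,253): 67²+253² = 68498 < 82369 = 287² → obtuse
(7,6,9): 6²+7² = 85 > 81 = 9² → acute
(91,65,45): 45²+65² = 6250 < 8281 = 91² → obtuse
3 of the 4 are obtuse.

3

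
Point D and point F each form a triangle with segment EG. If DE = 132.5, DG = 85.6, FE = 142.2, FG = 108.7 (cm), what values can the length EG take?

From triangle DEG: |132.5 − 85.6| < EG < 132.5 + 85.6, i.e. 46.9 < EG < 218.1.
From triangle FEG: 33.5 < EG < 250.9.
Both must hold, so EG lies in the intersection.

46.9 < EG < 218.1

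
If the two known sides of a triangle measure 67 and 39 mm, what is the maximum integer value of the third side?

105

The third side must be strictly less than 67 + 39 = 106.
The largest integer below 106 is 105.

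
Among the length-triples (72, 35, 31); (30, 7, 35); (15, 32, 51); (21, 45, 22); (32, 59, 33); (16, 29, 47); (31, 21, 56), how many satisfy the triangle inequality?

(31,35,72): 31+35 ≤ 72 → not valid
(7,30,35): 7+30 > 35 → valid
(15,32,51): 15+32 ≤ 51 → not valid
(21,22,45): 21+22 ≤ 45 → not valid
(32,33,59): 32+33 > 59 → valid
(16,29,47): 16+29 ≤ 47 → not valid
(21,31,56): 21+31 ≤ 56 → not valid
2 of the 7 triples form a triangle.

2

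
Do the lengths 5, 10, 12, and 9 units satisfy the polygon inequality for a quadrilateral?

A quadrilateral exists iff every side is shorter than the sum of the others — equivalently, the longest side is less than the sum of the rest.
Longest side 12 < 24 (sum of the remaining 3), so yes.

Yes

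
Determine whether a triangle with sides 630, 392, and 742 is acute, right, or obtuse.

right

Compare the square of the longest side to the sum of squares of the other two: 392² + 630² = 550564 = 742².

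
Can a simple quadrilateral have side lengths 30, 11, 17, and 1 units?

For a quadrilateral, each side must be shorter than the sum of the others.
Here the longest side is 30, but the remaining 3 sides sum to only 29.

No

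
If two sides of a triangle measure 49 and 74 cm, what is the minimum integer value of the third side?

The third side must be strictly greater than |49 − 74| = 25.
The smallest integer above 25 is 26.

26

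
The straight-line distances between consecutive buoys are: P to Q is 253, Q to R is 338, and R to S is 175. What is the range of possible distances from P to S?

0 ≤ PS ≤ 766

The maximum is all hops collinear in one direction: 253 + 338 + 175 = 766.
The longest hop is 338; the others sum to 428. Since 338 ≤ 428, the path can fold back on itself completely, so the minimum distance is 0.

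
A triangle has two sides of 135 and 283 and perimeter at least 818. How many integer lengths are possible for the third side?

18

Triangle inequality: 148 < x < 418. Perimeter ≥ 818 gives x ≥ 818 − 135 − 283 = 400.
So 400 ≤ x < 418; integers 400 through 417: 18 values.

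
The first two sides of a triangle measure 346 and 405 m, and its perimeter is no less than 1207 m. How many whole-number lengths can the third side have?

295

Triangle inequality: 59 < x < 751. Perimeter ≥ 1207 gives x ≥ 1207 − 346 − 405 = 456.
So 456 ≤ x < 751; integers 456 through 750: 295 values.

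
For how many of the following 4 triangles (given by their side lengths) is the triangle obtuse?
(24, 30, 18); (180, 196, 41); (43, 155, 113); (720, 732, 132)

2

(24,30,18): 18²+24² = 900 = 30² → right
(180,196,41): 41²+180² = 34081 < 38416 = 196² → obtuse
(43,155,113): 43²+113² = 14618 < 24025 = 155² → obtuse
(720,732,132): 132²+720² = 535824 = 732² → right
2 of the 4 are obtuse.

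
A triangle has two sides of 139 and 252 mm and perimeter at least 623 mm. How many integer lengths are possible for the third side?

159

Triangle inequality: 113 < x < 391. Perimeter ≥ 623 gives x ≥ 623 − 139 − 252 = 232.
So 232 ≤ x < 391; integers 232 through 390: 159 values.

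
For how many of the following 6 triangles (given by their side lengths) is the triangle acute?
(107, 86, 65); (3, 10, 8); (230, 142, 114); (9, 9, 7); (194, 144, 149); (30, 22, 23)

4

(107,86,65): 65²+86² = 11621 > 11449 = 107² → acute
(3,10,8): 3²+8² = 73 < 100 = 10² → obtuse
(230,142,114): 114²+142² = 33160 < 52900 = 230² → obtuse
(9,9,7): 7²+9² = 130 > 81 = 9² → acute
(194,144,149): 144²+149² = 42937 > 37636 = 194² → acute
(30,22,23): 22²+23² = 1013 > 900 = 30² → acute
4 of the 6 are acute.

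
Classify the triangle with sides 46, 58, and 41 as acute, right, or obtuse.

Compare the square of the longest side to the sum of squares of the other two: 41² + 46² = 3797 > 3364 = 58².

acute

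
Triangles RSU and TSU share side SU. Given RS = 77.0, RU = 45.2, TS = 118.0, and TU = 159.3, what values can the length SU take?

41.3 < SU < 122.2

From triangle RSU: |77.0 − 45.2| < SU < 77.0 + 45.2, i.e. 31.8 < SU < 122.2.
From triangle TSU: 41.3 < SU < 277.3.
Both must hold, so SU lies in the intersection.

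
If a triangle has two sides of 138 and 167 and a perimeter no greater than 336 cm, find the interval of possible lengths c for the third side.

Triangle inequality alone gives 29 < c < 305.
The perimeter condition gives c ≤ 336 − 138 − 167 = 31.
Intersecting the two: 29 < c ≤ 31.

29 < c ≤ 31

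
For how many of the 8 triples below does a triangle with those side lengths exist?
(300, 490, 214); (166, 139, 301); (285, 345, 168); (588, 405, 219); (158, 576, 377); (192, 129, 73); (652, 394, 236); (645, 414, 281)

(214,300,490): 214+300 > 490 → valid
(139,166,301): 139+166 > 301 → valid
(168,285,345): 168+285 > 345 → valid
(219,405,588): 219+405 > 588 → valid
(158,377,576): 158+377 ≤ 576 → not valid
(73,129,192): 73+129 > 192 → valid
(236,394,652): 236+394 ≤ 652 → not valid
(281,414,645): 281+414 > 645 → valid
6 of the 8 triples form a triangle.

6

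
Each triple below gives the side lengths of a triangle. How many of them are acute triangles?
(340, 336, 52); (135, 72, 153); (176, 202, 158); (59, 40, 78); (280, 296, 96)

1

(340,336,52): 52²+336² = 115600 = 340² → right
(135,72,153): 72²+135² = 23409 = 153² → right
(176,202,158): 158²+176² = 55940 > 40804 = 202² → acute
(59,40,78): 40²+59² = 5081 < 6084 = 78² → obtuse
(280,296,96): 96²+280² = 87616 = 296² → right
1 of the 5 is acute.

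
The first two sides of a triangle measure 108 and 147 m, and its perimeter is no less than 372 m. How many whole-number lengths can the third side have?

138

Triangle inequality: 39 < x < 255. Perimeter ≥ 372 gives x ≥ 372 − 108 − 147 = 117.
So 117 ≤ x < 255; integers 117 through 254: 138 values.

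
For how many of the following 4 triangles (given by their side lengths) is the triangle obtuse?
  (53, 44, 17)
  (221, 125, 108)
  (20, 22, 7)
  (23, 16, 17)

3

(53,44,17): 17²+44² = 2225 < 2809 = 53² → obtuse
(221,125,108): 108²+125² = 27289 < 48841 = 221² → obtuse
(20,22,7): 7²+20² = 449 < 484 = 22² → obtuse
(23,16,17): 16²+17² = 545 > 529 = 23² → acute
3 of the 4 are obtuse.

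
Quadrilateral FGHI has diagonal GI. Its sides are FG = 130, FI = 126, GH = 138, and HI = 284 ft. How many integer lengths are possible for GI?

From triangle FGI: 4 < GI < 256.
From triangle HGI: 146 < GI < 422.
Intersection: 146 < GI < 256, so integers 147 through 255: 109 values.

109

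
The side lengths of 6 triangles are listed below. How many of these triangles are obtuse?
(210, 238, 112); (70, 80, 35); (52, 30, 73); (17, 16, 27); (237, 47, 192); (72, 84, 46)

(210,238,112): 112²+210² = 56644 = 238² → right
(70,80,35): 35²+70² = 6125 < 6400 = 80² → obtuse
(52,30,73): 30²+52² = 3604 < 5329 = 73² → obtuse
(17,16,27): 16²+17² = 545 < 729 = 27² → obtuse
(237,47,192): 47²+192² = 39073 < 56169 = 237² → obtuse
(72,84,46): 46²+72² = 7300 > 7056 = 84² → acute
4 of the 6 are obtuse.

4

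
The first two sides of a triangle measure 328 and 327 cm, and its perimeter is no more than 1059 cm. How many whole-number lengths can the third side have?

403

Triangle inequality: 1 < x < 655. Perimeter ≤ 1059 gives x ≤ 1059 − 328 − 327 = 404.
So 1 < x ≤ 404; integers 2 through 404: 403 values.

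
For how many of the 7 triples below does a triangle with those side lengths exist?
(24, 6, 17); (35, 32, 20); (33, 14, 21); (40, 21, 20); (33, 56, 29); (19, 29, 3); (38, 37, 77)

4

(6,17,24): 6+17 ≤ 24 → not valid
(20,32,35): 20+32 > 35 → valid
(14,21,33): 14+21 > 33 → valid
(20,21,40): 20+21 > 40 → valid
(29,33,56): 29+33 > 56 → valid
(3,19,29): 3+19 ≤ 29 → not valid
(37,38,77): 37+38 ≤ 77 → not valid
4 of the 7 triples form a triangle.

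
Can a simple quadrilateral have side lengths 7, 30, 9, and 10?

For a quadrilateral, each side must be shorter than the sum of the others.
Here the longest side is 30, but the remaining 3 sides sum to only 26.

No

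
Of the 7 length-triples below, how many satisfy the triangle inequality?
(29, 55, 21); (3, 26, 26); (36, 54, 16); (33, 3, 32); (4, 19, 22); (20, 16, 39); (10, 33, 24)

4

(21,29,55): 21+29 ≤ 55 → not valid
(3,26,26): 3+26 > 26 → valid
(16,36,54): 16+36 ≤ 54 → not valid
(3,32,33): 3+32 > 33 → valid
(4,19,22): 4+19 > 22 → valid
(16,20,39): 16+20 ≤ 39 → not valid
(10,24,33): 10+24 > 33 → valid
4 of the 7 triples form a triangle.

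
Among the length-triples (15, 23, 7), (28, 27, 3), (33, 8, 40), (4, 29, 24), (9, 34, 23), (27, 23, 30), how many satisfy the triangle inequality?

3

(7,15,23): 7+15 ≤ 23 → not valid
(3,27,28): 3+27 > 28 → valid
(8,33,40): 8+33 > 40 → valid
(4,24,29): 4+24 ≤ 29 → not valid
(9,23,34): 9+23 ≤ 34 → not valid
(23,27,30): 23+27 > 30 → valid
3 of the 6 triples form a triangle.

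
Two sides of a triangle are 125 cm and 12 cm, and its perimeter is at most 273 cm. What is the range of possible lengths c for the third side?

113 < c ≤ 136

Triangle inequality alone gives 113 < c < 137.
The perimeter condition gives c ≤ 273 − 125 − 12 = 136.
Intersecting the two: 113 < c ≤ 136.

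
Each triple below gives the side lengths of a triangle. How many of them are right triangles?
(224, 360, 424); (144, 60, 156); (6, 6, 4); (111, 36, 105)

(224,360,424): 224²+360² = 179776 = 424² → right
(144,60,156): 60²+144² = 24336 = 156² → right
(6,6,4): 4²+6² = 52 > 36 = 6² → acute
(111,36,105): 36²+105² = 12321 = 111² → right
3 of the 4 are right.

3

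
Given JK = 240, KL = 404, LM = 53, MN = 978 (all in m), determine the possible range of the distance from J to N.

The maximum is all hops collinear in one direction: 240 + 404 + 53 + 978 = 1675.
The longest hop is 978; the others sum to 697. Folding the others back against it leaves at least 978 − 697 = 281.

281 ≤ JN ≤ 1675 m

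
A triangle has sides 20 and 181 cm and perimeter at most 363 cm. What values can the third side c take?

Triangle inequality alone gives 161 < c < 201.
The perimeter condition gives c ≤ 363 − 20 − 181 = 162.
Intersecting the two: 161 < c ≤ 162.

161 < c ≤ 162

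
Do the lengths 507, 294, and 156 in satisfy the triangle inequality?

No

The longest side is 507, but the other two sum to only 450.
450 < 507, so the triangle inequality fails.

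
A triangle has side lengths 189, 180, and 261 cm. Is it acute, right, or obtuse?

Compare the square of the longest side to the sum of squares of the other two: 180² + 189² = 68121 = 261².

right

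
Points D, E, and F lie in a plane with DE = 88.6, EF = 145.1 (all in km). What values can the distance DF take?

By the triangle inequality, |88.6 − 145.1| ≤ DF ≤ 88.6 + 145.1.

56.5 ≤ DF ≤ 233.7 km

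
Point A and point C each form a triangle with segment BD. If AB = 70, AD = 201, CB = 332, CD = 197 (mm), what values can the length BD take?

From triangle ABD: |70 − 201| < BD < 70 + 201, i.e. 131 < BD < 271.
From triangle CBD: 135 < BD < 529.
Both must hold, so BD lies in the intersection.

135 < BD < 271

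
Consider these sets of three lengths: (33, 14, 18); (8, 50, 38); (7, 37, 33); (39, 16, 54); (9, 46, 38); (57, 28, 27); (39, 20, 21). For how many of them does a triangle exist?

(14,18,33): 14+18 ≤ 33 → not valid
(8,38,50): 8+38 ≤ 50 → not valid
(7,33,37): 7+33 > 37 → valid
(16,39,54): 16+39 > 54 → valid
(9,38,46): 9+38 > 46 → valid
(27,28,57): 27+28 ≤ 57 → not valid
(20,21,39): 20+21 > 39 → valid
4 of the 7 triples form a triangle.

4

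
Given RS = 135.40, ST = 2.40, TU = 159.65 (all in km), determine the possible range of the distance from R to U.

The maximum is all hops collinear in one direction: 135.40 + 2.40 + 159.65 = 297.45.
The longest hop is 159.65; the others sum to 137.80. Folding the others back against it leaves at least 159.65 − 137.80 = 21.85.

21.85 ≤ RU ≤ 297.45 km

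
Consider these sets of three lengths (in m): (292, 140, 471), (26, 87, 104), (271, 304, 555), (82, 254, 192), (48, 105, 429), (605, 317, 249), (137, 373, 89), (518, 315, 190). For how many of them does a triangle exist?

3

(140,292,471): 140+292 ≤ 471 → not valid
(26,87,104): 26+87 > 104 → valid
(271,304,555): 271+304 > 555 → valid
(82,192,254): 82+192 > 254 → valid
(48,105,429): 48+105 ≤ 429 → not valid
(249,317,605): 249+317 ≤ 605 → not valid
(89,137,373): 89+137 ≤ 373 → not valid
(190,315,518): 190+315 ≤ 518 → not valid
3 of the 8 triples form a triangle.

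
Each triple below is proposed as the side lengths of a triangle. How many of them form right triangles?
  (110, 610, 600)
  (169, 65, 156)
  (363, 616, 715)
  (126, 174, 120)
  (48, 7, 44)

(110,610,600): 110²+600² = 372100 = 610² → right
(169,65,156): 65²+156² = 28561 = 169² → right
(363,616,715): 363²+616² = 511225 = 715² → right
(126,174,120): 120²+126² = 30276 = 174² → right
(48,7,44): 7²+44² = 1985 < 2304 = 48² → obtuse
4 of the 5 are right.

4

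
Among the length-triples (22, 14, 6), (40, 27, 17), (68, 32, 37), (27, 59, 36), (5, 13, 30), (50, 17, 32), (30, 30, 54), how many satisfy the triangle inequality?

4

(6,14,22): 6+14 ≤ 22 → not valid
(17,27,40): 17+27 > 40 → valid
(32,37,68): 32+37 > 68 → valid
(27,36,59): 27+36 > 59 → valid
(5,13,30): 5+13 ≤ 30 → not valid
(17,32,50): 17+32 ≤ 50 → not valid
(30,30,54): 30+30 > 54 → valid
4 of the 7 triples form a triangle.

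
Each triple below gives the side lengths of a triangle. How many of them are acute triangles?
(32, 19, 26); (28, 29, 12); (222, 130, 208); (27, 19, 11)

(32,19,26): 19²+26² = 1037 > 1024 = 32² → acute
(28,29,12): 12²+28² = 928 > 841 = 29² → acute
(222,130,208): 130²+208² = 60164 > 49284 = 222² → acute
(27,19,11): 11²+19² = 482 < 729 = 27² → obtuse
3 of the 4 are acute.

3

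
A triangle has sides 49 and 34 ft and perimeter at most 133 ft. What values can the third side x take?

15 < x ≤ 50

Triangle inequality alone gives 15 < x < 83.
The perimeter condition gives x ≤ 133 − 49 − 34 = 50.
Intersecting the two: 15 < x ≤ 50.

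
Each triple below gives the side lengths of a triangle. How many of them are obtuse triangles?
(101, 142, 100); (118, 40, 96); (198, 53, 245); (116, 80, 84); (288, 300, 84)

2

(101,142,100): 100²+101² = 20201 > 20164 = 142² → acute
(118,40,96): 40²+96² = 10816 < 13924 = 118² → obtuse
(198,53,245): 53²+198² = 42013 < 60025 = 245² → obtuse
(116,80,84): 80²+84² = 13456 = 116² → right
(288,300,84): 84²+288² = 90000 = 300² → right
2 of the 5 are obtuse.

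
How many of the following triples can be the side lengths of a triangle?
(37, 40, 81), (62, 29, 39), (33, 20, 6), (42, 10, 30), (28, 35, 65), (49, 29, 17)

(37,40,81): 37+40 ≤ 81 → not valid
(29,39,62): 29+39 > 62 → valid
(6,20,33): 6+20 ≤ 33 → not valid
(10,30,42): 10+30 ≤ 42 → not valid
(28,35,65): 28+35 ≤ 65 → not valid
(17,29,49): 17+29 ≤ 49 → not valid
1 of the 6 triples forms a triangle.

1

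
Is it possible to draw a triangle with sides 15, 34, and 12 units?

The longest side is 34, but the other two sum to only 27.
27 < 34, so the triangle inequality fails.

No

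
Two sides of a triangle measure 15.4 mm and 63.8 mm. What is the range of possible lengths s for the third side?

By the triangle inequality, s must be less than 15.4 + 63.8 = 79.2 and greater than |15.4 − 63.8| = 48.4.

48.4 < s < 79.2 (mm)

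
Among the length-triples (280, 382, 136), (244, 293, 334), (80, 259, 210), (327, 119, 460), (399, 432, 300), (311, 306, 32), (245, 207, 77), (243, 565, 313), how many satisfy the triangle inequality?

(136,280,382): 136+280 > 382 → valid
(244,293,334): 244+293 > 334 → valid
(80,210,259): 80+210 > 259 → valid
(119,327,460): 119+327 ≤ 460 → not valid
(300,399,432): 300+399 > 432 → valid
(32,306,311): 32+306 > 311 → valid
(77,207,245): 77+207 > 245 → valid
(243,313,565): 243+313 ≤ 565 → not valid
6 of the 8 triples form a triangle.

6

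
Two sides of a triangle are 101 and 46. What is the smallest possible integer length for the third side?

56

The third side must be strictly greater than |101 − 46| = 55.
The smallest integer above 55 is 56.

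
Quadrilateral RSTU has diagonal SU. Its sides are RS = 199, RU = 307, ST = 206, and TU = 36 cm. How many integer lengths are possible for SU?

71

From triangle RSU: 108 < SU < 506.
From triangle TSU: 170 < SU < 242.
Intersection: 170 < SU < 242, so integers 171 through 241: 71 values.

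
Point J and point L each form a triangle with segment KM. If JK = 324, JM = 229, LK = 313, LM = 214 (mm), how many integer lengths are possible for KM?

427

From triangle JKM: 95 < KM < 553.
From triangle LKM: 99 < KM < 527.
Intersection: 99 < KM < 527, so integers 100 through 526: 427 values.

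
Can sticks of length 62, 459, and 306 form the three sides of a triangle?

No

The longest side is 459, but the other two sum to only 368.
368 < 459, so the triangle inequality fails.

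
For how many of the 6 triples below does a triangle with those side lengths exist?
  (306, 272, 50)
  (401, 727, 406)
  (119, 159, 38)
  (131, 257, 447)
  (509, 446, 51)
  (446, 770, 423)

(50,272,306): 50+272 > 306 → valid
(401,406,727): 401+406 > 727 → valid
(38,119,159): 38+119 ≤ 159 → not valid
(131,257,447): 131+257 ≤ 447 → not valid
(51,446,509): 51+446 ≤ 509 → not valid
(423,446,770): 423+446 > 770 → valid
3 of the 6 triples form a triangle.

3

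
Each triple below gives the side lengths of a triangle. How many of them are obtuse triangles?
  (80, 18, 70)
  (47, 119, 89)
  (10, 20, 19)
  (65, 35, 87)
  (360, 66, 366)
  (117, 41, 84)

4

(80,18,70): 18²+70² = 5224 < 6400 = 80² → obtuse
(47,119,89): 47²+89² = 10130 < 14161 = 119² → obtuse
(10,20,19): 10²+19² = 461 > 400 = 20² → acute
(65,35,87): 35²+65² = 5450 < 7569 = 87² → obtuse
(360,66,366): 66²+360² = 133956 = 366² → right
(117,41,84): 41²+84² = 8737 < 13689 = 117² → obtuse
4 of the 6 are obtuse.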